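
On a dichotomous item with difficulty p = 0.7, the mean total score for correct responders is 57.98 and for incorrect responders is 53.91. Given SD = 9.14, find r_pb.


q = 1 - p = 0.3
rpb = ((M1 - M0) / SD) * sqrt(p * q)
rpb = ((57.98 - 53.91) / 9.14) * sqrt(0.7 * 0.3)
rpb = 0.2041

0.2041


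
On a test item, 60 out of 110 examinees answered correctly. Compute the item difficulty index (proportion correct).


Item difficulty p = number correct / total examinees
p = 60 / 110
p = 0.5455

0.5455


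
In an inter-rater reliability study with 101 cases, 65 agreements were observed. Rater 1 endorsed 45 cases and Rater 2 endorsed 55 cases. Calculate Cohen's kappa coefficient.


P_o = 65/101 = 0.643564
P_e = (45*55 + 56*46) / 10201 = 0.495148
kappa = (P_o - P_e) / (1 - P_e)
kappa = (0.643564 - 0.495148) / (1 - 0.495148)
kappa = 0.294

0.294


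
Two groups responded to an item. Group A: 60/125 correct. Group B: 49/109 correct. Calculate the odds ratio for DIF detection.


Odds_A = 60/65 = 0.9231
Odds_B = 49/60 = 0.8167
OR = Odds_A / Odds_B = 0.9231 / 0.8167
Exactly, OR = (60 * 60) / (65 * 49) = 3600 / 3185
OR = 1.1303

1.1303


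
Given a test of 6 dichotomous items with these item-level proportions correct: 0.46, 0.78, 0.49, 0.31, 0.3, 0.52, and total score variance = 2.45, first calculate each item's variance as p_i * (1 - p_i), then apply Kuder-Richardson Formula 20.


For each item, compute p_i * q_i:
  Item 1: 0.46 * 0.54 = 0.2484
  Item 2: 0.78 * 0.22 = 0.1716
  Item 3: 0.49 * 0.51 = 0.2499
  Item 4: 0.31 * 0.69 = 0.2139
  Item 5: 0.3 * 0.7 = 0.21
  Item 6: 0.52 * 0.48 = 0.2496
Sum(p_i * q_i) = 0.2484 + 0.1716 + 0.2499 + 0.2139 + 0.21 + 0.2496 = 1.3434
KR-20 = (k/(k-1)) * (1 - Sum(p_i*q_i) / Var_total)
= (6/5) * (1 - 1.3434/2.45)
= 1.2 * 0.4517
KR-20 = 0.542

0.542


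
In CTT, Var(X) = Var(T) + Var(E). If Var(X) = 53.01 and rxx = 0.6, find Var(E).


var_true = rxx * var_obs = 0.6 * 53.01 = 31.806
var_error = var_obs - var_true
var_error = 53.01 - 31.806
var_error = 21.204

21.204


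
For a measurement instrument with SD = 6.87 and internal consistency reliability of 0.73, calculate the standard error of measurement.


SEM = SD * sqrt(1 - rxx)
SEM = 6.87 * sqrt(1 - 0.73)
SEM = 6.87 * sqrt(0.27) = 6.87 * 0.519615
SEM = 3.5698

3.5698


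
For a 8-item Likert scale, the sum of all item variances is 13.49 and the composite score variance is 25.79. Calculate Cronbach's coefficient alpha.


alpha = (k/(k-1)) * (1 - sum(si^2)/s_total^2)
= (8/7) * (1 - 13.49/25.79)
alpha = 0.5451

0.5451


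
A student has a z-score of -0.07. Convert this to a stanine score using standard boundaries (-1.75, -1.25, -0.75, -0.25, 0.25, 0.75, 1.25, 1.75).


Stanine boundaries: [-1.75, -1.25, -0.75, -0.25, 0.25, 0.75, 1.25, 1.75]
z = -0.07
Check each boundary:
  z >= -1.75 -> could be stanine 2
  z >= -1.25 -> could be stanine 3
  z >= -0.75 -> could be stanine 4
  z >= -0.25 -> could be stanine 5
  z < 0.25
  z < 0.75
  z < 1.25
  z < 1.75
Highest qualifying boundary gives stanine = 5

5


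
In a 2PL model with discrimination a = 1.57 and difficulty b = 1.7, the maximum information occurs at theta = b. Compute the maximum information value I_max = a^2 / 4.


For 2PL, max info at theta = b = 1.7
I_max = a^2 / 4 = 1.57^2 / 4
= 2.4649 / 4
I_max = 0.6162

0.6162


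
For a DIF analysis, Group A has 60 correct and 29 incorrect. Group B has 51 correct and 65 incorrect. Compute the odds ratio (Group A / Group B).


Odds_A = 60/29 = 2.069
Odds_B = 51/65 = 0.7846
OR = Odds_A / Odds_B = 2.069 / 0.7846
Exactly, OR = (60 * 65) / (29 * 51) = 3900 / 1479
OR = 2.6369

2.6369


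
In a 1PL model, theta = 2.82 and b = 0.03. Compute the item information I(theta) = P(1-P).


P = 1/(1+exp(-(2.82-0.03))) = 0.9421
I = P*(1-P) = 0.9421 * 0.0579
I = 0.0545

0.0545


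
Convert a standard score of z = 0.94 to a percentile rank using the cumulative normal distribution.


CDF(z) = 0.5 * (1 + erf(z/sqrt(2)))
erf(0.6647) = 0.6528
CDF = 0.8264
Percentile rank = 0.8264 * 100 = 82.64

82.64


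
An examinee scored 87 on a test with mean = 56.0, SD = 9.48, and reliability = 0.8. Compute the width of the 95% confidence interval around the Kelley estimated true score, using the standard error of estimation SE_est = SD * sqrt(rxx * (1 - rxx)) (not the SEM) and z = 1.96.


True score estimate = 0.8*87 + 0.2*56.0 = 80.8
SE_est = SD * sqrt(rxx * (1 - rxx)) = 9.48 * sqrt(0.8 * 0.2) = 9.48 * sqrt(0.16) = 3.792
CI = T_est +/- z * SE_est, so width = 2 * z * SE_est = 2 * 1.96 * 3.792
Width = 14.8646

14.8646


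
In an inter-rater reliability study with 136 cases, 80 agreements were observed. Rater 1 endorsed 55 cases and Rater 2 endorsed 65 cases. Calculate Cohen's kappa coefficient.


P_o = 80/136 = 0.588235
P_e = (55*65 + 81*71) / 18496 = 0.504217
kappa = (P_o - P_e) / (1 - P_e)
kappa = (0.588235 - 0.504217) / (1 - 0.504217)
kappa = 0.1695

0.1695


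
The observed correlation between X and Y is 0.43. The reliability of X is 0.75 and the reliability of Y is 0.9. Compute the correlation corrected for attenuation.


r_corrected = rxy / sqrt(rxx * ryy)
= 0.43 / sqrt(0.75 * 0.9)
= 0.43 / sqrt(0.675)
= 0.43 / 0.821584
r_corrected = 0.5234

0.5234


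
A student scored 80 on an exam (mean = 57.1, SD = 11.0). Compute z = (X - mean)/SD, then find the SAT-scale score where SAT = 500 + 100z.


z = (X - mean) / SD = (80 - 57.1) / 11.0
z = 22.9 / 11.0
z = 2.0818
SAT-scale = SAT = 500 + 100z
Carry z at full precision (z = 22.9 / 11.0) into the conversion:
SAT-scale = 500 + 100 * (22.9 / 11.0) = 500 + 2290 / 11.0
SAT-scale = 500 + 208.1818
SAT-scale = 708.1818

708.1818


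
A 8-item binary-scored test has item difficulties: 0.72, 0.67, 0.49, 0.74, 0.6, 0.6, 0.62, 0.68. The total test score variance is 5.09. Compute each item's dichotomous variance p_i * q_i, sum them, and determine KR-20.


For each item, compute p_i * q_i:
  Item 1: 0.72 * 0.28 = 0.2016
  Item 2: 0.67 * 0.33 = 0.2211
  Item 3: 0.49 * 0.51 = 0.2499
  Item 4: 0.74 * 0.26 = 0.1924
  Item 5: 0.6 * 0.4 = 0.24
  Item 6: 0.6 * 0.4 = 0.24
  Item 7: 0.62 * 0.38 = 0.2356
  Item 8: 0.68 * 0.32 = 0.2176
Sum(p_i * q_i) = 0.2016 + 0.2211 + 0.2499 + 0.1924 + 0.24 + 0.24 + 0.2356 + 0.2176 = 1.7982
KR-20 = (k/(k-1)) * (1 - Sum(p_i*q_i) / Var_total)
= (8/7) * (1 - 1.7982/5.09)
= 1.1429 * 0.6467
KR-20 = 0.7391

0.7391


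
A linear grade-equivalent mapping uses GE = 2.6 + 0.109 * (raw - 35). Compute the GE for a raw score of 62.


raw - median = 62 - 35 = 27
slope * diff = 0.109 * 27 = 2.943
GE = 2.6 + 2.943
GE = 5.543

5.543


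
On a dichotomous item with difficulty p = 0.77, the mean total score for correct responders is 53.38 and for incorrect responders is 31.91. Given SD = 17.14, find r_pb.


q = 1 - p = 0.23
rpb = ((M1 - M0) / SD) * sqrt(p * q)
rpb = ((53.38 - 31.91) / 17.14) * sqrt(0.77 * 0.23)
rpb = 0.5271

0.5271


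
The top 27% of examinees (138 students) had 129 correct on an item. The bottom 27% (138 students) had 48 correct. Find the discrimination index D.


p_upper = 129/138 = 0.9348
p_lower = 48/138 = 0.3478
D = 0.9348 - 0.3478 = 0.587

0.587


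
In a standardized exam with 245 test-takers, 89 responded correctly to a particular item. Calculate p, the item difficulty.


Item difficulty p = number correct / total examinees
p = 89 / 245
p = 0.3633

0.3633


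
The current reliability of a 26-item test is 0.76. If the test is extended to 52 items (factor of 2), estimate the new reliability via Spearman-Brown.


r_new = (n * rxx) / (1 + (n-1) * rxx)
r_new = (2 * 0.76) / (1 + 1 * 0.76)
r_new = 1.52 / 1.76
r_new = 0.8636

0.8636


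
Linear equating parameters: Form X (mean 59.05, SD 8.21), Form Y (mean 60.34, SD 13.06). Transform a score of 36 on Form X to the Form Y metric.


slope = SD_Y / SD_X = 13.06 / 8.21 ~ 1.5907
intercept = mean_Y - slope * mean_X = 60.34 - (13.06 / 8.21) * 59.05 ~ -33.5934
Y = slope * X + intercept. To avoid rounding drift from the rounded slope/intercept, evaluate the equivalent form Y = mean_Y + SD_Y * (X - mean_X) / SD_X at full precision:
Y = 60.34 + 13.06 * (36 - 59.05) / 8.21
Y = 60.34 - 13.06 * 23.05 / 8.21
Y = 60.34 - 301.033 / 8.21
Y = 60.34 - 36.6666
Y = 23.6734

23.6734


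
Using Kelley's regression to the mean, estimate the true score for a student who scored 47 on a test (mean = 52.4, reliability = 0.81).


T_est = rxx * X + (1 - rxx) * mean
T_est = 0.81 * 47 + 0.19 * 52.4
T_est = 38.07 + 9.956
T_est = 48.026

48.026


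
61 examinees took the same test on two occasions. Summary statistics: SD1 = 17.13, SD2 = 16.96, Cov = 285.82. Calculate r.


r = cov(X,Y) / (SD_X * SD_Y)
r = 285.82 / (17.13 * 16.96)
r = 285.82 / 290.5248
r = 0.9838

0.9838


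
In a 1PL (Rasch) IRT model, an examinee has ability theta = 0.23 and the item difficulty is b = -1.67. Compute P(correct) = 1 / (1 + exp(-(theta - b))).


theta - b = 0.23 - -1.67 = 1.9
exp(-(theta - b)) = exp(-1.9) = 0.1496
P = 1 / (1 + 0.1496)
P = 0.8699

0.8699


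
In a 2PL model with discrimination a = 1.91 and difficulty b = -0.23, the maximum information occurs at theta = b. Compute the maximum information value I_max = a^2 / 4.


For 2PL, max info at theta = b = -0.23
I_max = a^2 / 4 = 1.91^2 / 4
= 3.6481 / 4
I_max = 0.912

0.912


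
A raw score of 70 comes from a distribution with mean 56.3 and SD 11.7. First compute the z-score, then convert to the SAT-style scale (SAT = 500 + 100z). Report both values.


z = (X - mean) / SD = (70 - 56.3) / 11.7
z = 13.7 / 11.7
z = 1.1709
SAT-scale = SAT = 500 + 100z
Carry z at full precision (z = 13.7 / 11.7) into the conversion:
SAT-scale = 500 + 100 * (13.7 / 11.7) = 500 + 1370 / 11.7
SAT-scale = 500 + 117.094
SAT-scale = 617.094

617.094


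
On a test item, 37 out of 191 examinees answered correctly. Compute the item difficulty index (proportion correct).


Item difficulty p = number correct / total examinees
p = 37 / 191
p = 0.1937

0.1937


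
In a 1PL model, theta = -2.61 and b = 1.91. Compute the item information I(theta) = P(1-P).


P = 1/(1+exp(-(-2.61-1.91))) = 0.0108
I = P*(1-P) = 0.0108 * 0.9892
I = 0.0107

0.0107


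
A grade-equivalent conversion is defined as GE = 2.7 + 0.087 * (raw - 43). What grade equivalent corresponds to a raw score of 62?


raw - median = 62 - 43 = 19
slope * diff = 0.087 * 19 = 1.653
GE = 2.7 + 1.653
GE = 4.353

4.353


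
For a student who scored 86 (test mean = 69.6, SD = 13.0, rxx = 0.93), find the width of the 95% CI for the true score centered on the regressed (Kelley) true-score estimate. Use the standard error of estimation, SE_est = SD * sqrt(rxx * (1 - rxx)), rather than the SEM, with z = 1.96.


True score estimate = 0.93*86 + 0.07*69.6 = 84.852
SE_est = SD * sqrt(rxx * (1 - rxx)) = 13.0 * sqrt(0.93 * 0.07) = 13.0 * sqrt(0.0651) = 3.316911
CI = T_est +/- z * SE_est, so width = 2 * z * SE_est = 2 * 1.96 * 3.316911
Width = 13.0023

13.0023


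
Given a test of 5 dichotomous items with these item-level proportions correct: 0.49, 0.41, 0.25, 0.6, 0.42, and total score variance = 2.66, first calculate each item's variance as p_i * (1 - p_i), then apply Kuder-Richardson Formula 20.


For each item, compute p_i * q_i:
  Item 1: 0.49 * 0.51 = 0.2499
  Item 2: 0.41 * 0.59 = 0.2419
  Item 3: 0.25 * 0.75 = 0.1875
  Item 4: 0.6 * 0.4 = 0.24
  Item 5: 0.42 * 0.58 = 0.2436
Sum(p_i * q_i) = 0.2499 + 0.2419 + 0.1875 + 0.24 + 0.2436 = 1.1629
KR-20 = (k/(k-1)) * (1 - Sum(p_i*q_i) / Var_total)
= (5/4) * (1 - 1.1629/2.66)
= 1.25 * 0.5628
KR-20 = 0.7035

0.7035


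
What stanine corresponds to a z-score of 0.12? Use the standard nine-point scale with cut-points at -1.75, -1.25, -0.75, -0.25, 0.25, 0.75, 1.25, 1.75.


Stanine boundaries: [-1.75, -1.25, -0.75, -0.25, 0.25, 0.75, 1.25, 1.75]
z = 0.12
Check each boundary:
  z >= -1.75 -> could be stanine 2
  z >= -1.25 -> could be stanine 3
  z >= -0.75 -> could be stanine 4
  z >= -0.25 -> could be stanine 5
  z < 0.25
  z < 0.75
  z < 1.25
  z < 1.75
Highest qualifying boundary gives stanine = 5

5


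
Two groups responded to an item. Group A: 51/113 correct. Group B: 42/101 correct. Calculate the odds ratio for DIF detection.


Odds_A = 51/62 = 0.8226
Odds_B = 42/59 = 0.7119
OR = Odds_A / Odds_B = 0.8226 / 0.7119
Exactly, OR = (51 * 59) / (62 * 42) = 3009 / 2604
OR = 1.1555

1.1555


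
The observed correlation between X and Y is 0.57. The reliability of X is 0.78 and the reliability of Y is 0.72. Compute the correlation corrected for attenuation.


r_corrected = rxy / sqrt(rxx * ryy)
= 0.57 / sqrt(0.78 * 0.72)
= 0.57 / sqrt(0.5616)
= 0.57 / 0.7494
r_corrected = 0.7606

0.7606


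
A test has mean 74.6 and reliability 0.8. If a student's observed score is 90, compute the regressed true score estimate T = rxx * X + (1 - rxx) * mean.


T_est = rxx * X + (1 - rxx) * mean
T_est = 0.8 * 90 + 0.2 * 74.6
T_est = 72.0 + 14.92
T_est = 86.92

86.92


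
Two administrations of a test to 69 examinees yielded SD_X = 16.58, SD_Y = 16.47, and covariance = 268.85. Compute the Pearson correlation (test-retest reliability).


r = cov(X,Y) / (SD_X * SD_Y)
r = 268.85 / (16.58 * 16.47)
r = 268.85 / 273.0726
r = 0.9845

0.9845


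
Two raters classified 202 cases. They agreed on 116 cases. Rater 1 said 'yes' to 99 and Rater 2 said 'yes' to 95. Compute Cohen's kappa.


P_o = 116/202 = 0.574257
P_e = (99*95 + 103*107) / 40804 = 0.500588
kappa = (P_o - P_e) / (1 - P_e)
kappa = (0.574257 - 0.500588) / (1 - 0.500588)
kappa = 0.1475

0.1475


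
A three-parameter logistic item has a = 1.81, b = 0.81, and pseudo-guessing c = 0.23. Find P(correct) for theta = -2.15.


logit = 1.81*(-2.15 - 0.81) = -5.3576
P* = 1/(1 + exp(--5.3576)) = 0.0047
P = 0.23 + (1 - 0.23) * 0.0047
P = 0.2336

0.2336


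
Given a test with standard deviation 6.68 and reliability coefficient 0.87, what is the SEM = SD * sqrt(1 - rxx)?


SEM = SD * sqrt(1 - rxx)
SEM = 6.68 * sqrt(1 - 0.87)
SEM = 6.68 * sqrt(0.13) = 6.68 * 0.360555
SEM = 2.4085

2.4085


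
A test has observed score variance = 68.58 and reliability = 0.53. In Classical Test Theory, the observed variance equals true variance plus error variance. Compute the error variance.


var_true = rxx * var_obs = 0.53 * 68.58 = 36.3474
var_error = var_obs - var_true
var_error = 68.58 - 36.3474
var_error = 32.2326

32.2326


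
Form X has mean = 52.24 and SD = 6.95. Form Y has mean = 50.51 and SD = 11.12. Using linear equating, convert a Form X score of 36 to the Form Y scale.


slope = SD_Y / SD_X = 11.12 / 6.95 ~ 1.6
intercept = mean_Y - slope * mean_X = 50.51 - (11.12 / 6.95) * 52.24 ~ -33.074
Y = slope * X + intercept. To avoid rounding drift from the rounded slope/intercept, evaluate the equivalent form Y = mean_Y + SD_Y * (X - mean_X) / SD_X at full precision:
Y = 50.51 + 11.12 * (36 - 52.24) / 6.95
Y = 50.51 - 11.12 * 16.24 / 6.95
Y = 50.51 - 180.5888 / 6.95
Y = 50.51 - 25.984
Y = 24.526

24.526


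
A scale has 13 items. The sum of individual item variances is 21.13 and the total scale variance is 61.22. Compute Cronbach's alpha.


alpha = (k/(k-1)) * (1 - sum(si^2)/s_total^2)
= (13/12) * (1 - 21.13/61.22)
alpha = 0.7094

0.7094


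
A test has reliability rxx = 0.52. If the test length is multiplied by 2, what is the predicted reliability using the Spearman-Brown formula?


r_new = (n * rxx) / (1 + (n-1) * rxx)
r_new = (2 * 0.52) / (1 + 1 * 0.52)
r_new = 1.04 / 1.52
r_new = 0.6842

0.6842


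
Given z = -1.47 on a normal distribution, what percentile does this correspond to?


CDF(z) = 0.5 * (1 + erf(z/sqrt(2)))
erf(-1.0394) = -0.8584
CDF = 0.0708
Percentile rank = 0.0708 * 100 = 7.08

7.08


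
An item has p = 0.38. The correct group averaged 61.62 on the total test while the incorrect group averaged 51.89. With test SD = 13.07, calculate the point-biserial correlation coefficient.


q = 1 - p = 0.62
rpb = ((M1 - M0) / SD) * sqrt(p * q)
rpb = ((61.62 - 51.89) / 13.07) * sqrt(0.38 * 0.62)
rpb = 0.3613

0.3613


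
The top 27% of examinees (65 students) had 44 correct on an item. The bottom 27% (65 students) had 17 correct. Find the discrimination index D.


p_upper = 44/65 = 0.6769
p_lower = 17/65 = 0.2615
D = 0.6769 - 0.2615 = 0.4154

0.4154


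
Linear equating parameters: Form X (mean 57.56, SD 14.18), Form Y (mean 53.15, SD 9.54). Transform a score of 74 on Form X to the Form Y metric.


slope = SD_Y / SD_X = 9.54 / 14.18 ~ 0.6728
intercept = mean_Y - slope * mean_X = 53.15 - (9.54 / 14.18) * 57.56 ~ 14.4249
Y = slope * X + intercept. To avoid rounding drift from the rounded slope/intercept, evaluate the equivalent form Y = mean_Y + SD_Y * (X - mean_X) / SD_X at full precision:
Y = 53.15 + 9.54 * (74 - 57.56) / 14.18
Y = 53.15 + 9.54 * 16.44 / 14.18
Y = 53.15 + 156.8376 / 14.18
Y = 53.15 + 11.0605
Y = 64.2105

64.2105


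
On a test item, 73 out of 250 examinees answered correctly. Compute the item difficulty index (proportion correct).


Item difficulty p = number correct / total examinees
p = 73 / 250
p = 0.292

0.292


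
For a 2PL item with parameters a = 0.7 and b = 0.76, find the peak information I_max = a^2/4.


For 2PL, max info at theta = b = 0.76
I_max = a^2 / 4 = 0.7^2 / 4
= 0.49 / 4
I_max = 0.1225

0.1225


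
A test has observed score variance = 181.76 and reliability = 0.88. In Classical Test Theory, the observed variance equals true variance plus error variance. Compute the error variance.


var_true = rxx * var_obs = 0.88 * 181.76 = 159.9488
var_error = var_obs - var_true
var_error = 181.76 - 159.9488
var_error = 21.8112

21.8112


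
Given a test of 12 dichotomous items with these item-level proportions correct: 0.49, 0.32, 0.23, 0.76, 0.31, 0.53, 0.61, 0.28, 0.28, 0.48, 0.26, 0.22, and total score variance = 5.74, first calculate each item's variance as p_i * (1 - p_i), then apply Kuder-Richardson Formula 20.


For each item, compute p_i * q_i:
  Item 1: 0.49 * 0.51 = 0.2499
  Item 2: 0.32 * 0.68 = 0.2176
  Item 3: 0.23 * 0.77 = 0.1771
  Item 4: 0.76 * 0.24 = 0.1824
  Item 5: 0.31 * 0.69 = 0.2139
  Item 6: 0.53 * 0.47 = 0.2491
  Item 7: 0.61 * 0.39 = 0.2379
  Item 8: 0.28 * 0.72 = 0.2016
  Item 9: 0.28 * 0.72 = 0.2016
  Item 10: 0.48 * 0.52 = 0.2496
  Item 11: 0.26 * 0.74 = 0.1924
  Item 12: 0.22 * 0.78 = 0.1716
Sum(p_i * q_i) = 0.2499 + 0.2176 + 0.1771 + 0.1824 + 0.2139 + 0.2491 + 0.2379 + 0.2016 + 0.2016 + 0.2496 + 0.1924 + 0.1716 = 2.5447
KR-20 = (k/(k-1)) * (1 - Sum(p_i*q_i) / Var_total)
= (12/11) * (1 - 2.5447/5.74)
= 1.0909 * 0.5567
KR-20 = 0.6073

0.6073


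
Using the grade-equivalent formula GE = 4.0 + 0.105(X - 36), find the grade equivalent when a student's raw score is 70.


raw - median = 70 - 36 = 34
slope * diff = 0.105 * 34 = 3.57
GE = 4.0 + 3.57
GE = 7.57

7.57


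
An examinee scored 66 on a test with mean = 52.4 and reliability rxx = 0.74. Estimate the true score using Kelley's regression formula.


T_est = rxx * X + (1 - rxx) * mean
T_est = 0.74 * 66 + 0.26 * 52.4
T_est = 48.84 + 13.624
T_est = 62.464

62.464


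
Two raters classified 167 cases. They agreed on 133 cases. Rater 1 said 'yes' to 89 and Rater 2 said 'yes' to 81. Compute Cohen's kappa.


P_o = 133/167 = 0.796407
P_e = (89*81 + 78*86) / 27889 = 0.499014
kappa = (P_o - P_e) / (1 - P_e)
kappa = (0.796407 - 0.499014) / (1 - 0.499014)
kappa = 0.5936

0.5936


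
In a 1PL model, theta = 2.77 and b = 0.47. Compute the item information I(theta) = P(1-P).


P = 1/(1+exp(-(2.77-0.47))) = 0.9089
I = P*(1-P) = 0.9089 * 0.0911
I = 0.0828

0.0828


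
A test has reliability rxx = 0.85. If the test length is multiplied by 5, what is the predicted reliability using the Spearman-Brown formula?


r_new = (n * rxx) / (1 + (n-1) * rxx)
r_new = (5 * 0.85) / (1 + 4 * 0.85)
r_new = 4.25 / 4.4
r_new = 0.9659

0.9659


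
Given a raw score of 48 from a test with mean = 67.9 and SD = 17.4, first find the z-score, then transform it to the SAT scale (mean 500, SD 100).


z = (X - mean) / SD = (48 - 67.9) / 17.4
z = -19.9 / 17.4
z = -1.1437
SAT-scale = SAT = 500 + 100z
Carry z at full precision (z = -19.9 / 17.4) into the conversion:
SAT-scale = 500 + 100 * (-19.9 / 17.4) = 500 + -1990 / 17.4
SAT-scale = 500 + -114.3678
SAT-scale = 385.6322

385.6322


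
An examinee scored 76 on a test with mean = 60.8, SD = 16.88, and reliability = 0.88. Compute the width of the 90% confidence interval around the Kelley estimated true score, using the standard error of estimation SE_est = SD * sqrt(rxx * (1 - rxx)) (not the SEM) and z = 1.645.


True score estimate = 0.88*76 + 0.12*60.8 = 74.176
SE_est = SD * sqrt(rxx * (1 - rxx)) = 16.88 * sqrt(0.88 * 0.12) = 16.88 * sqrt(0.1056) = 5.485351
CI = T_est +/- z * SE_est, so width = 2 * z * SE_est = 2 * 1.645 * 5.485351
Width = 18.0468

18.0468


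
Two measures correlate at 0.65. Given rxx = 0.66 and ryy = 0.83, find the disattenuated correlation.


r_corrected = rxy / sqrt(rxx * ryy)
= 0.65 / sqrt(0.66 * 0.83)
= 0.65 / sqrt(0.5478)
= 0.65 / 0.740135
r_corrected = 0.8782

0.8782


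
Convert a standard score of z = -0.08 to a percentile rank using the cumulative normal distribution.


CDF(z) = 0.5 * (1 + erf(z/sqrt(2)))
erf(-0.0566) = -0.0638
CDF = 0.4681
Percentile rank = 0.4681 * 100 = 46.81

46.81


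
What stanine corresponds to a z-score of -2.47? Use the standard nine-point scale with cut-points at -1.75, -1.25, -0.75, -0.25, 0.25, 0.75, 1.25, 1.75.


Stanine boundaries: [-1.75, -1.25, -0.75, -0.25, 0.25, 0.75, 1.25, 1.75]
z = -2.47
Check each boundary:
  z < -1.75
  z < -1.25
  z < -0.75
  z < -0.25
  z < 0.25
  z < 0.75
  z < 1.25
  z < 1.75
Highest qualifying boundary gives stanine = 1

1


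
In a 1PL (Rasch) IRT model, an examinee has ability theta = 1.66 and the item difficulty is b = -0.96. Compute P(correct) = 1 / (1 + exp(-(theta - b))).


theta - b = 1.66 - -0.96 = 2.62
exp(-(theta - b)) = exp(-2.62) = 0.0728
P = 1 / (1 + 0.0728)
P = 0.9321

0.9321


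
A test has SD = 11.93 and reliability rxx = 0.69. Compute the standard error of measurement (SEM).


SEM = SD * sqrt(1 - rxx)
SEM = 11.93 * sqrt(1 - 0.69)
SEM = 11.93 * sqrt(0.31) = 11.93 * 0.556776
SEM = 6.6423

6.6423


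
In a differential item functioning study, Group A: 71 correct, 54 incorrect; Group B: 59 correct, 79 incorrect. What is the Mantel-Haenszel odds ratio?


Odds_A = 71/54 = 1.3148
Odds_B = 59/79 = 0.7468
OR = Odds_A / Odds_B = 1.3148 / 0.7468
Exactly, OR = (71 * 79) / (54 * 59) = 5609 / 3186
OR = 1.7605

1.7605


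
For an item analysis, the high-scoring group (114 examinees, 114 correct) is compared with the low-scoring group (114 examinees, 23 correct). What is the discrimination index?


p_upper = 114/114 = 1.0
p_lower = 23/114 = 0.2018
D = 1.0 - 0.2018 = 0.7982

0.7982


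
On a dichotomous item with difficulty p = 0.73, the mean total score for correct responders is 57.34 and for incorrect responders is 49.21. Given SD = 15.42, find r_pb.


q = 1 - p = 0.27
rpb = ((M1 - M0) / SD) * sqrt(p * q)
rpb = ((57.34 - 49.21) / 15.42) * sqrt(0.73 * 0.27)
rpb = 0.2341

0.2341


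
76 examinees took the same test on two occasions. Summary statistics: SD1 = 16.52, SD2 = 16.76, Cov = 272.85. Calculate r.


r = cov(X,Y) / (SD_X * SD_Y)
r = 272.85 / (16.52 * 16.76)
r = 272.85 / 276.8752
r = 0.9855

0.9855


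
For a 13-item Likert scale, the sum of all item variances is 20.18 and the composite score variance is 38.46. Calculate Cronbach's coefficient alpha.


alpha = (k/(k-1)) * (1 - sum(si^2)/s_total^2)
= (13/12) * (1 - 20.18/38.46)
alpha = 0.5149

0.5149


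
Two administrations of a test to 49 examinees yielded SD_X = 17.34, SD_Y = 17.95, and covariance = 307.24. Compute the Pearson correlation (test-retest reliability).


r = cov(X,Y) / (SD_X * SD_Y)
r = 307.24 / (17.34 * 17.95)
r = 307.24 / 311.253
r = 0.9871

0.9871


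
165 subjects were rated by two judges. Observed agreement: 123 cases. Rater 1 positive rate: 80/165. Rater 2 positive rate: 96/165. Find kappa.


P_o = 123/165 = 0.745455
P_e = (80*96 + 85*69) / 27225 = 0.497521
kappa = (P_o - P_e) / (1 - P_e)
kappa = (0.745455 - 0.497521) / (1 - 0.497521)
kappa = 0.4934

0.4934


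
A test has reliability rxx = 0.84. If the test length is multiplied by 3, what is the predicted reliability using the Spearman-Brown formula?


r_new = (n * rxx) / (1 + (n-1) * rxx)
r_new = (3 * 0.84) / (1 + 2 * 0.84)
r_new = 2.52 / 2.68
r_new = 0.9403

0.9403


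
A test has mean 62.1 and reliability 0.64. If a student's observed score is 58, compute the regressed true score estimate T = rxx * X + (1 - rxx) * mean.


T_est = rxx * X + (1 - rxx) * mean
T_est = 0.64 * 58 + 0.36 * 62.1
T_est = 37.12 + 22.356
T_est = 59.476

59.476


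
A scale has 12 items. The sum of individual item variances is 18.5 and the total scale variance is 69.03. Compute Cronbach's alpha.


alpha = (k/(k-1)) * (1 - sum(si^2)/s_total^2)
= (12/11) * (1 - 18.5/69.03)
alpha = 0.7985

0.7985


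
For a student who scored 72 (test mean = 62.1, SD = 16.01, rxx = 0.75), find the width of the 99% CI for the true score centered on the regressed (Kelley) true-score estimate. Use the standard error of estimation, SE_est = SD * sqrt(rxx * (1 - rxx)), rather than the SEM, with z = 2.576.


True score estimate = 0.75*72 + 0.25*62.1 = 69.525
SE_est = SD * sqrt(rxx * (1 - rxx)) = 16.01 * sqrt(0.75 * 0.25) = 16.01 * sqrt(0.1875) = 6.932533
CI = T_est +/- z * SE_est, so width = 2 * z * SE_est = 2 * 2.576 * 6.932533
Width = 35.7164

35.7164


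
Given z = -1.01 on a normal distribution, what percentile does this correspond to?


CDF(z) = 0.5 * (1 + erf(z/sqrt(2)))
erf(-0.7142) = -0.6875
CDF = 0.1562
Percentile rank = 0.1562 * 100 = 15.62

15.62


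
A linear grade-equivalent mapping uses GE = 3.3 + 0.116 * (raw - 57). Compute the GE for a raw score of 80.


raw - median = 80 - 57 = 23
slope * diff = 0.116 * 23 = 2.668
GE = 3.3 + 2.668
GE = 5.968

5.968


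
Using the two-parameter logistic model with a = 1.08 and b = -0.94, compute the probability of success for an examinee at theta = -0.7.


a*(theta - b) = 1.08 * (-0.7 - -0.94) = 0.2592
exp(-0.2592) = 0.7717
P = 1 / (1 + 0.7717)
P = 0.5644

0.5644


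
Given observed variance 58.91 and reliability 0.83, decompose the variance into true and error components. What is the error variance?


var_true = rxx * var_obs = 0.83 * 58.91 = 48.8953
var_error = var_obs - var_true
var_error = 58.91 - 48.8953
var_error = 10.0147

10.0147


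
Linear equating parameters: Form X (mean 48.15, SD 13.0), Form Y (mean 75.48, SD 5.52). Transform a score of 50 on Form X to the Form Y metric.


slope = SD_Y / SD_X = 5.52 / 13.0 ~ 0.4246
intercept = mean_Y - slope * mean_X = 75.48 - (5.52 / 13.0) * 48.15 ~ 55.0348
Y = slope * X + intercept. To avoid rounding drift from the rounded slope/intercept, evaluate the equivalent form Y = mean_Y + SD_Y * (X - mean_X) / SD_X at full precision:
Y = 75.48 + 5.52 * (50 - 48.15) / 13.0
Y = 75.48 + 5.52 * 1.85 / 13.0
Y = 75.48 + 10.212 / 13.0
Y = 75.48 + 0.7855
Y = 76.2655

76.2655


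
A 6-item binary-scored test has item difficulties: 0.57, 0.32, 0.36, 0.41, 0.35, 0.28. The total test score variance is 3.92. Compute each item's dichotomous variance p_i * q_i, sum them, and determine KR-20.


For each item, compute p_i * q_i:
  Item 1: 0.57 * 0.43 = 0.2451
  Item 2: 0.32 * 0.68 = 0.2176
  Item 3: 0.36 * 0.64 = 0.2304
  Item 4: 0.41 * 0.59 = 0.2419
  Item 5: 0.35 * 0.65 = 0.2275
  Item 6: 0.28 * 0.72 = 0.2016
Sum(p_i * q_i) = 0.2451 + 0.2176 + 0.2304 + 0.2419 + 0.2275 + 0.2016 = 1.3641
KR-20 = (k/(k-1)) * (1 - Sum(p_i*q_i) / Var_total)
= (6/5) * (1 - 1.3641/3.92)
= 1.2 * 0.652
KR-20 = 0.7824

0.7824


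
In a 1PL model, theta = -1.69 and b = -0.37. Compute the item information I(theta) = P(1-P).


P = 1/(1+exp(-(-1.69--0.37))) = 0.2108
I = P*(1-P) = 0.2108 * 0.7892
I = 0.1664

0.1664


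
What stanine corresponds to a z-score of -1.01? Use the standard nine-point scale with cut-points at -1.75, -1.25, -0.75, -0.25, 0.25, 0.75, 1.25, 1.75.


Stanine boundaries: [-1.75, -1.25, -0.75, -0.25, 0.25, 0.75, 1.25, 1.75]
z = -1.01
Check each boundary:
  z >= -1.75 -> could be stanine 2
  z >= -1.25 -> could be stanine 3
  z < -0.75
  z < -0.25
  z < 0.25
  z < 0.75
  z < 1.25
  z < 1.75
Highest qualifying boundary gives stanine = 3

3


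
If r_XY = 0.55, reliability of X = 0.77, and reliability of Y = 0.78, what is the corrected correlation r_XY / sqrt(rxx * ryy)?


r_corrected = rxy / sqrt(rxx * ryy)
= 0.55 / sqrt(0.77 * 0.78)
= 0.55 / sqrt(0.6006)
= 0.55 / 0.774984
r_corrected = 0.7097

0.7097


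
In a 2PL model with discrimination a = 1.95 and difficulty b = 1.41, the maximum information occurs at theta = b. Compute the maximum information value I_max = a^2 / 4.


For 2PL, max info at theta = b = 1.41
I_max = a^2 / 4 = 1.95^2 / 4
= 3.8025 / 4
I_max = 0.9506

0.9506


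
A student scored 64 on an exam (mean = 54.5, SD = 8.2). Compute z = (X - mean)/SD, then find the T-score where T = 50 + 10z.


z = (X - mean) / SD = (64 - 54.5) / 8.2
z = 9.5 / 8.2
z = 1.1585
T-score = T = 50 + 10z
Carry z at full precision (z = 9.5 / 8.2) into the conversion:
T-score = 50 + 10 * (9.5 / 8.2) = 50 + 95 / 8.2
T-score = 50 + 11.5854
T-score = 61.5854

61.5854


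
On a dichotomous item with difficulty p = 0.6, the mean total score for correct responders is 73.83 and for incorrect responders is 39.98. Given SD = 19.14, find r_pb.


q = 1 - p = 0.4
rpb = ((M1 - M0) / SD) * sqrt(p * q)
rpb = ((73.83 - 39.98) / 19.14) * sqrt(0.6 * 0.4)
rpb = 0.8664

0.8664


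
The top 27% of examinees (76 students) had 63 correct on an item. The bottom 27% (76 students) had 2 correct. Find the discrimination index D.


p_upper = 63/76 = 0.8289
p_lower = 2/76 = 0.0263
D = 0.8289 - 0.0263 = 0.8026

0.8026


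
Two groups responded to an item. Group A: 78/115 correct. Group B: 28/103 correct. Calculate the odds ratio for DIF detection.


Odds_A = 78/37 = 2.1081
Odds_B = 28/75 = 0.3733
OR = Odds_A / Odds_B = 2.1081 / 0.3733
Exactly, OR = (78 * 75) / (37 * 28) = 5850 / 1036
OR = 5.6467

5.6467


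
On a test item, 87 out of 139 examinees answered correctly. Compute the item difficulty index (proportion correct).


Item difficulty p = number correct / total examinees
p = 87 / 139
p = 0.6259

0.6259


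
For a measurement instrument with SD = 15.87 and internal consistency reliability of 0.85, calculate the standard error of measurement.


SEM = SD * sqrt(1 - rxx)
SEM = 15.87 * sqrt(1 - 0.85)
SEM = 15.87 * sqrt(0.15) = 15.87 * 0.387298
SEM = 6.1464

6.1464


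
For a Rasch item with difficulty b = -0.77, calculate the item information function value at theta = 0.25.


P = 1/(1+exp(-(0.25--0.77))) = 0.735
I = P*(1-P) = 0.735 * 0.265
I = 0.1948

0.1948


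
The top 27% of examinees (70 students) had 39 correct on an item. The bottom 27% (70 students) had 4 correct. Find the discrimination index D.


p_upper = 39/70 = 0.5571
p_lower = 4/70 = 0.0571
D = 0.5571 - 0.0571 = 0.5

0.5


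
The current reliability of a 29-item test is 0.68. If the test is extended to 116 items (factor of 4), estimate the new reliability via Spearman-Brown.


r_new = (n * rxx) / (1 + (n-1) * rxx)
r_new = (4 * 0.68) / (1 + 3 * 0.68)
r_new = 2.72 / 3.04
r_new = 0.8947

0.8947


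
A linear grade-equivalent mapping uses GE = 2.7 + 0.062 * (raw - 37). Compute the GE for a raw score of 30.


raw - median = 30 - 37 = -7
slope * diff = 0.062 * -7 = -0.434
GE = 2.7 + -0.434
GE = 2.266

2.266


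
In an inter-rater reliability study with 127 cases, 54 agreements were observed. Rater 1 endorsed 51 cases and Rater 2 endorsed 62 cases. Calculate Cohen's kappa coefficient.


P_o = 54/127 = 0.425197
P_e = (51*62 + 76*65) / 16129 = 0.502325
kappa = (P_o - P_e) / (1 - P_e)
kappa = (0.425197 - 0.502325) / (1 - 0.502325)
kappa = -0.155

-0.155


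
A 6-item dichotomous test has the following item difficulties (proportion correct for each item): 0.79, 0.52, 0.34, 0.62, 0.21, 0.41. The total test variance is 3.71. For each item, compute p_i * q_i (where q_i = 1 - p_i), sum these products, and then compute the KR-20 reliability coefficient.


For each item, compute p_i * q_i:
  Item 1: 0.79 * 0.21 = 0.1659
  Item 2: 0.52 * 0.48 = 0.2496
  Item 3: 0.34 * 0.66 = 0.2244
  Item 4: 0.62 * 0.38 = 0.2356
  Item 5: 0.21 * 0.79 = 0.1659
  Item 6: 0.41 * 0.59 = 0.2419
Sum(p_i * q_i) = 0.1659 + 0.2496 + 0.2244 + 0.2356 + 0.1659 + 0.2419 = 1.2833
KR-20 = (k/(k-1)) * (1 - Sum(p_i*q_i) / Var_total)
= (6/5) * (1 - 1.2833/3.71)
= 1.2 * 0.6541
KR-20 = 0.7849

0.7849


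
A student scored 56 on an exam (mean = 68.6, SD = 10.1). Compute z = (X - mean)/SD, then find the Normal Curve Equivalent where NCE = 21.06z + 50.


z = (X - mean) / SD = (56 - 68.6) / 10.1
z = -12.6 / 10.1
z = -1.2475
NCE = NCE = 21.06z + 50
Carry z at full precision (z = -12.6 / 10.1) into the conversion:
NCE = 21.06 * (-12.6 / 10.1) + 50 = -265.356 / 10.1 + 50
NCE = -26.2729 + 50
NCE = 23.7271

23.7271


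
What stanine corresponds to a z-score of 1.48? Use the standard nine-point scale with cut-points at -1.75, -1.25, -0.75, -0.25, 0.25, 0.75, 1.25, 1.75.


Stanine boundaries: [-1.75, -1.25, -0.75, -0.25, 0.25, 0.75, 1.25, 1.75]
z = 1.48
Check each boundary:
  z >= -1.75 -> could be stanine 2
  z >= -1.25 -> could be stanine 3
  z >= -0.75 -> could be stanine 4
  z >= -0.25 -> could be stanine 5
  z >= 0.25 -> could be stanine 6
  z >= 0.75 -> could be stanine 7
  z >= 1.25 -> could be stanine 8
  z < 1.75
Highest qualifying boundary gives stanine = 8

8


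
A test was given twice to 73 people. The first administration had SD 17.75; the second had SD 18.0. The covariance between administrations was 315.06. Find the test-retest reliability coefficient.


r = cov(X,Y) / (SD_X * SD_Y)
r = 315.06 / (17.75 * 18.0)
r = 315.06 / 319.5
r = 0.9861

0.9861


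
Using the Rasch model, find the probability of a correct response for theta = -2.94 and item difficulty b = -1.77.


theta - b = -2.94 - -1.77 = -1.17
exp(-(theta - b)) = exp(1.17) = 3.222
P = 1 / (1 + 3.222)
P = 0.2369

0.2369


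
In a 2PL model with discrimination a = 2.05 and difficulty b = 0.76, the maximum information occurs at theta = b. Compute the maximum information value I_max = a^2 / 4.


For 2PL, max info at theta = b = 0.76
I_max = a^2 / 4 = 2.05^2 / 4
= 4.2025 / 4
I_max = 1.0506

1.0506


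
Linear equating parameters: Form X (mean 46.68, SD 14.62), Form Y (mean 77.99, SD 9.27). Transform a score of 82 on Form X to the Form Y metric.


slope = SD_Y / SD_X = 9.27 / 14.62 ~ 0.6341
intercept = mean_Y - slope * mean_X = 77.99 - (9.27 / 14.62) * 46.68 ~ 48.3919
Y = slope * X + intercept. To avoid rounding drift from the rounded slope/intercept, evaluate the equivalent form Y = mean_Y + SD_Y * (X - mean_X) / SD_X at full precision:
Y = 77.99 + 9.27 * (82 - 46.68) / 14.62
Y = 77.99 + 9.27 * 35.32 / 14.62
Y = 77.99 + 327.4164 / 14.62
Y = 77.99 + 22.3951
Y = 100.3851

100.3851


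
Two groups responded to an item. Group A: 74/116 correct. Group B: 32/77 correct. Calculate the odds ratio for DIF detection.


Odds_A = 74/42 = 1.7619
Odds_B = 32/45 = 0.7111
OR = Odds_A / Odds_B = 1.7619 / 0.7111
Exactly, OR = (74 * 45) / (42 * 32) = 3330 / 1344
OR = 2.4777

2.4777


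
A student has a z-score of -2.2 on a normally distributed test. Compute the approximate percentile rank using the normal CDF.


CDF(z) = 0.5 * (1 + erf(z/sqrt(2)))
erf(-1.5556) = -0.9722
CDF = 0.0139
Percentile rank = 0.0139 * 100 = 1.39

1.39


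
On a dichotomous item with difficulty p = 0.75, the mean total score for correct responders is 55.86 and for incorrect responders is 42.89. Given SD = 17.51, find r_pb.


q = 1 - p = 0.25
rpb = ((M1 - M0) / SD) * sqrt(p * q)
rpb = ((55.86 - 42.89) / 17.51) * sqrt(0.75 * 0.25)
rpb = 0.3207

0.3207


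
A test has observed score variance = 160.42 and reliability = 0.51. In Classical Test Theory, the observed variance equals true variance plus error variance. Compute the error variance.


var_true = rxx * var_obs = 0.51 * 160.42 = 81.8142
var_error = var_obs - var_true
var_error = 160.42 - 81.8142
var_error = 78.6058

78.6058


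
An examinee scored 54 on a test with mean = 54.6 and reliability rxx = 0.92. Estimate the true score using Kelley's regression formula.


T_est = rxx * X + (1 - rxx) * mean
T_est = 0.92 * 54 + 0.08 * 54.6
T_est = 49.68 + 4.368
T_est = 54.048

54.048


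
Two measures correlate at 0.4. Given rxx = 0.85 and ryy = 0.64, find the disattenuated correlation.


r_corrected = rxy / sqrt(rxx * ryy)
= 0.4 / sqrt(0.85 * 0.64)
= 0.4 / sqrt(0.544)
= 0.4 / 0.737564
r_corrected = 0.5423

0.5423


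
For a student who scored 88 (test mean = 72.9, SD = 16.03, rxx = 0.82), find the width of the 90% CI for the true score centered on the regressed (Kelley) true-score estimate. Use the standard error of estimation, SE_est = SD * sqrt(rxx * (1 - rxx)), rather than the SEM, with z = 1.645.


True score estimate = 0.82*88 + 0.18*72.9 = 85.282
SE_est = SD * sqrt(rxx * (1 - rxx)) = 16.03 * sqrt(0.82 * 0.18) = 16.03 * sqrt(0.1476) = 6.158525
CI = T_est +/- z * SE_est, so width = 2 * z * SE_est = 2 * 1.645 * 6.158525
Width = 20.2615

20.2615


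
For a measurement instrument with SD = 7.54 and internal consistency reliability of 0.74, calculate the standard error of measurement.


SEM = SD * sqrt(1 - rxx)
SEM = 7.54 * sqrt(1 - 0.74)
SEM = 7.54 * sqrt(0.26) = 7.54 * 0.509902
SEM = 3.8447

3.8447


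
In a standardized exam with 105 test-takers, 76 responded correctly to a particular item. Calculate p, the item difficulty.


Item difficulty p = number correct / total examinees
p = 76 / 105
p = 0.7238

0.7238


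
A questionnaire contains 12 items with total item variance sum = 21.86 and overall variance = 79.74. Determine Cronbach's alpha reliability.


alpha = (k/(k-1)) * (1 - sum(si^2)/s_total^2)
= (12/11) * (1 - 21.86/79.74)
alpha = 0.7918

0.7918


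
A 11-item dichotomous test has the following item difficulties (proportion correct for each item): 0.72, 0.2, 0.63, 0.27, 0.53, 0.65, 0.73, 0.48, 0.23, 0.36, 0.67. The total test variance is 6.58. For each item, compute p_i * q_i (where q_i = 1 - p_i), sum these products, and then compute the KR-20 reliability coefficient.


For each item, compute p_i * q_i:
  Item 1: 0.72 * 0.28 = 0.2016
  Item 2: 0.2 * 0.8 = 0.16
  Item 3: 0.63 * 0.37 = 0.2331
  Item 4: 0.27 * 0.73 = 0.1971
  Item 5: 0.53 * 0.47 = 0.2491
  Item 6: 0.65 * 0.35 = 0.2275
  Item 7: 0.73 * 0.27 = 0.1971
  Item 8: 0.48 * 0.52 = 0.2496
  Item 9: 0.23 * 0.77 = 0.1771
  Item 10: 0.36 * 0.64 = 0.2304
  Item 11: 0.67 * 0.33 = 0.2211
Sum(p_i * q_i) = 0.2016 + 0.16 + 0.2331 + 0.1971 + 0.2491 + 0.2275 + 0.1971 + 0.2496 + 0.1771 + 0.2304 + 0.2211 = 2.3437
KR-20 = (k/(k-1)) * (1 - Sum(p_i*q_i) / Var_total)
= (11/10) * (1 - 2.3437/6.58)
= 1.1 * 0.6438
KR-20 = 0.7082

0.7082


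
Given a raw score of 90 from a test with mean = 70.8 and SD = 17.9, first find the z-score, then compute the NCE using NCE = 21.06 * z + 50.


z = (X - mean) / SD = (90 - 70.8) / 17.9
z = 19.2 / 17.9
z = 1.0726
NCE = NCE = 21.06z + 50
Carry z at full precision (z = 19.2 / 17.9) into the conversion:
NCE = 21.06 * (19.2 / 17.9) + 50 = 404.352 / 17.9 + 50
NCE = 22.5895 + 50
NCE = 72.5895

72.5895


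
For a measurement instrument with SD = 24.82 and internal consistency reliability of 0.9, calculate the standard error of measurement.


SEM = SD * sqrt(1 - rxx)
SEM = 24.82 * sqrt(1 - 0.9)
SEM = 24.82 * sqrt(0.1) = 24.82 * 0.316228
SEM = 7.8488

7.8488


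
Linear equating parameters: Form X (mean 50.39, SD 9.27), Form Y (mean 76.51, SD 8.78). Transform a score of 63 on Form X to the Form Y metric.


slope = SD_Y / SD_X = 8.78 / 9.27 ~ 0.9471
intercept = mean_Y - slope * mean_X = 76.51 - (8.78 / 9.27) * 50.39 ~ 28.7835
Y = slope * X + intercept. To avoid rounding drift from the rounded slope/intercept, evaluate the equivalent form Y = mean_Y + SD_Y * (X - mean_X) / SD_X at full precision:
Y = 76.51 + 8.78 * (63 - 50.39) / 9.27
Y = 76.51 + 8.78 * 12.61 / 9.27
Y = 76.51 + 110.7158 / 9.27
Y = 76.51 + 11.9435
Y = 88.4535

88.4535
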